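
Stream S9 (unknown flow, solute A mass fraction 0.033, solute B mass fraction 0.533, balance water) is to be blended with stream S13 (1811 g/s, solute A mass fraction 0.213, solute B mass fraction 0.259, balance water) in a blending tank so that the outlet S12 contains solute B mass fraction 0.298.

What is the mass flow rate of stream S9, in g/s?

Let S9 be the unknown flow. Total out = 1811 + S9.
solute B balance: 469.05 + 0.533·S9 = 0.298·(1811 + S9)
(0.533 − 0.298)·S9 = 0.298×1811 − 469.05 = 70.629
S9 = 70.629 / 0.235 = 300.55 g/s

300.5 g/s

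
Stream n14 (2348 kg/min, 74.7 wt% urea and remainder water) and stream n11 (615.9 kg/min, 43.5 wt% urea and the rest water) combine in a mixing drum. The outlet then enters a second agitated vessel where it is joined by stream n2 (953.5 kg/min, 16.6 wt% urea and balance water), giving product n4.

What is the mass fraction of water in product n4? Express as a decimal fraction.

0.443

Overall, product flow = 3917.4 kg/min.
water in = 2348×0.253 + 615.9×0.565 + 953.5×0.834 = 1737.2 kg/min.
water fraction in n4 = 0.443.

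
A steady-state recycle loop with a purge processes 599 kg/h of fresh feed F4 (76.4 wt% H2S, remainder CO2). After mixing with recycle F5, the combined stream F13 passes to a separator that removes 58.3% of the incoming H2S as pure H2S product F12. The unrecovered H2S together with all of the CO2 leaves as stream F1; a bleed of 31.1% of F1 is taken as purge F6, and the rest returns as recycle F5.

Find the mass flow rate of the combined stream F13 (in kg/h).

CO2 enters only via F4 and leaves only via the purge: 599×0.236 = 0.311×(CO2 in F1), and the separator passes all CO2, so CO2 in F13 = CO2 in F1 = 454.55 kg/h.
H2S in F13: m_A = 599×0.764 + (1−0.311)·(1−0.583)·m_A, so m_A = 457.64/0.7127 = 642.13 kg/h.
F13 = 642.13 + 454.55 = 1096.7 kg/h.

1097 kg/h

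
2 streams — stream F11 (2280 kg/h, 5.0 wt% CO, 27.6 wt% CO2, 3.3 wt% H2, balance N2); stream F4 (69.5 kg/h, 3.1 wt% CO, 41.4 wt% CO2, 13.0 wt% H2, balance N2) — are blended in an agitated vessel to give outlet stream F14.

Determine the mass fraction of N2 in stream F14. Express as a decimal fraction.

Total flow out = 2280 + 69.5 = 2349.5 kg/h.
N2 in = 2280×0.641 + 69.5×0.425 = 1491 kg/h.
N2 mass fraction in F14 = 1491/2349.5 = 0.635.

0.635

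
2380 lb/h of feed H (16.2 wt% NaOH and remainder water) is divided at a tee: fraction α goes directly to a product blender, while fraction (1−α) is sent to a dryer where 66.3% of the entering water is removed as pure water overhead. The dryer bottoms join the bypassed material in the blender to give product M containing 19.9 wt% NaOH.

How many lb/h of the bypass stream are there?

All 2380×0.162 = 385.56 lb/h of NaOH reaches M, so M = 385.56/0.199 = 1937.5 lb/h and vapour = 442.51 lb/h.
The evaporator receives (1−α)·2380 of feed at 0.838 water and removes 0.663 of that water:
0.663×0.838×(1−α)×2380 = 442.51
(1−α) = 442.51/1322.3 = 0.3347;  α = 0.6653.
Bypass flow = 0.6653×2380 = 1583.5 lb/h.

1584 lb/h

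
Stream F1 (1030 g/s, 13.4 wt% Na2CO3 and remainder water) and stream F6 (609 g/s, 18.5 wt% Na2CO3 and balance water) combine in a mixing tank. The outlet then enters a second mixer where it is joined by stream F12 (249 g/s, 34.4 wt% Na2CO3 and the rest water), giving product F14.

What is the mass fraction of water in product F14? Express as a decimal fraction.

Overall, product flow = 1888 g/s.
water in = 1030×0.866 + 609×0.815 + 249×0.656 = 1551.7 g/s.
water fraction in F14 = 0.822.

0.822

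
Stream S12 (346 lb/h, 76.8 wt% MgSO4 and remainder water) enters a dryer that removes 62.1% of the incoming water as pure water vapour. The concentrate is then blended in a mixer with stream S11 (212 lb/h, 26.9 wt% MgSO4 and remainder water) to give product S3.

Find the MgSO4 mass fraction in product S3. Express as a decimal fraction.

Vapour removed = 0.621×0.232×346 = 49.849 lb/h; concentrate = 296.15 lb/h.
MgSO4 reaching the mixer = 265.73 (from concentrate) + 212×0.269 = 322.76 lb/h.
Product flow = 296.15 + 212 = 508.15 lb/h; MgSO4 fraction = 0.635.

0.635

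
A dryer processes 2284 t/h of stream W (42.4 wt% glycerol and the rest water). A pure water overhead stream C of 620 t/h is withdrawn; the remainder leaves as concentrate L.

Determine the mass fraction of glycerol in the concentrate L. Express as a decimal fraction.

0.5820

glycerol is not removed: 2284×0.424 = 968.42 t/h of glycerol enters L.
Concentrate = 2284 − 620 = 1664 t/h.
Mass fraction = 968.42/1664 = 0.5820.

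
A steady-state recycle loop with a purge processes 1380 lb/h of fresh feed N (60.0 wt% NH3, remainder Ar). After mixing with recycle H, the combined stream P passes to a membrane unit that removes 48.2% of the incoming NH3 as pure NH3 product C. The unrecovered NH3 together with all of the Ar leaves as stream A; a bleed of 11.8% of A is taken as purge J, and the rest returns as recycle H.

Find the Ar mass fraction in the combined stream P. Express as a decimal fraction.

Ar enters only via N and leaves only via the purge: 1380×0.400 = 0.118×(Ar in A), and the membrane unit passes all Ar, so Ar in P = Ar in A = 4678 lb/h.
NH3 in P: m_A = 1380×0.600 + (1−0.118)·(1−0.482)·m_A, so m_A = 828/0.5431 = 1524.5 lb/h.
P = 1524.5 + 4678 = 6202.5 lb/h.
Ar fraction in P = 4678/6202.5 = 0.754.

0.754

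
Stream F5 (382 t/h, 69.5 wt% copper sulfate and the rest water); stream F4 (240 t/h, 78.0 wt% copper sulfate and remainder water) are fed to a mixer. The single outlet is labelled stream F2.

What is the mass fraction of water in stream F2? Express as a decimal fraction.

0.272

Total flow out = 382 + 240 = 622 t/h.
water in = 382×0.305 + 240×0.220 = 169.31 t/h.
water mass fraction in F2 = 169.31/622 = 0.272.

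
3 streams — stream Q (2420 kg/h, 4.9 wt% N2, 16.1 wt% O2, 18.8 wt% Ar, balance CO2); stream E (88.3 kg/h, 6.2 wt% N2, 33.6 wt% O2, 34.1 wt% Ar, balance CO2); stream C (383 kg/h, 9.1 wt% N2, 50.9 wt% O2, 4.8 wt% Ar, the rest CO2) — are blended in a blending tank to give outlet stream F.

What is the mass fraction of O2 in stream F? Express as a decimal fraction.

Total flow out = 2420 + 88.3 + 383 = 2891.3 kg/h.
O2 in = 2420×0.161 + 88.3×0.336 + 383×0.509 = 614.24 kg/h.
O2 mass fraction in F = 614.24/2891.3 = 0.212.

0.212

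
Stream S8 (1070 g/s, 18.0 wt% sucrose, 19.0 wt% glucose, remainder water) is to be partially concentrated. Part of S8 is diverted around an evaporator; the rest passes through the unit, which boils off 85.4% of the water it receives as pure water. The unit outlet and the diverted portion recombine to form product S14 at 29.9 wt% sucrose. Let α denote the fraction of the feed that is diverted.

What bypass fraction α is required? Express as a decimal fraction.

0.260

All 1070×0.180 = 192.6 g/s of sucrose reaches S14, so S14 = 192.6/0.299 = 644.15 g/s and vapour = 425.85 g/s.
The evaporator receives (1−α)·1070 of feed at 0.630 water and removes 0.854 of that water:
0.854×0.630×(1−α)×1070 = 425.85
(1−α) = 425.85/575.68 = 0.7397;  α = 0.2603.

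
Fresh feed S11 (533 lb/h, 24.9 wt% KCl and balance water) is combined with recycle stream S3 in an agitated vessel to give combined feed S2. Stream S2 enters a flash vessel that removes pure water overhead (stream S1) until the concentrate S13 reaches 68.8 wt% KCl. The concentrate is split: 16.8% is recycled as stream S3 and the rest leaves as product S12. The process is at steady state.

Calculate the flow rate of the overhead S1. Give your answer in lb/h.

340.1 lb/h

Overall KCl balance (none leaves overhead): KCl in fresh feed = KCl in product, i.e. 533×0.249 = (1−0.168)·S13·0.688.
S13 = 132.72/(0.688×0.832) = 231.85 lb/h.
Recycle S3 = 0.168×231.85 = 38.951 lb/h.
Combined feed S2 = 533 + 38.951 = 571.95 lb/h.
Overhead S1 = S2 − S13 = 571.95 − 231.85 = 340.1 lb/h.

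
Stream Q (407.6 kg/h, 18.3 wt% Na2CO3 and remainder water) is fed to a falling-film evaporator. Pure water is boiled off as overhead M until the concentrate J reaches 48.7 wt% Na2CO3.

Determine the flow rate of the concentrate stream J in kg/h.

153.2 kg/h

Na2CO3 is conserved: 407.6×0.183 = 74.591 kg/h all reports to the concentrate.
Concentrate = 74.591/(target fraction) = 153.16 kg/h.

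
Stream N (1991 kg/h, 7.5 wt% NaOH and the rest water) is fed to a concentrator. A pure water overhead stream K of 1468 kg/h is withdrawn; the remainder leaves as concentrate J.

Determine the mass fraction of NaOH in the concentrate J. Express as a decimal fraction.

0.286

NaOH is not removed: 1991×0.075 = 149.32 kg/h of NaOH enters J.
Concentrate = 1991 − 1468 = 523 kg/h.
Mass fraction = 149.32/523 = 0.286.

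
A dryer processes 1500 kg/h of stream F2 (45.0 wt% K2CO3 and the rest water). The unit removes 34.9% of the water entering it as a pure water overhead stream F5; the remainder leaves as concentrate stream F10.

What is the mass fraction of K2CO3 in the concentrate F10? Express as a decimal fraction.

K2CO3 is not removed: 1500×0.450 = 675 kg/h of K2CO3 enters F10.
water entering = 1500×0.550 = 825 kg/h; overhead removed = 0.349×825 = 287.93 kg/h.
Concentrate = 1500 − 287.93 = 1212.1 kg/h.
Mass fraction = 675/1212.1 = 0.557.

0.557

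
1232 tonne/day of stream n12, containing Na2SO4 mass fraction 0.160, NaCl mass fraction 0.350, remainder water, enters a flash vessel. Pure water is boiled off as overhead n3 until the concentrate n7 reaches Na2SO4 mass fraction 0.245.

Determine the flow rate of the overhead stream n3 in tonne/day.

Na2SO4 is conserved: 1232×0.160 = 197.12 tonne/day all reports to the concentrate.
Concentrate = 197.12/(target fraction) = 804.57 tonne/day.
Overhead = 1232 − 804.57 = 427.43 tonne/day.

427.4 tonne/day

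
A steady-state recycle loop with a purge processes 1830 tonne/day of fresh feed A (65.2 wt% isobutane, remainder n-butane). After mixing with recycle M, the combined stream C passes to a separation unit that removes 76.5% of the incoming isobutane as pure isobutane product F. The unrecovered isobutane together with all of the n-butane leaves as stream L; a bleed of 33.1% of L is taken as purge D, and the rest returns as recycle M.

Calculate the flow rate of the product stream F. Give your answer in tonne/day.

isobutane in C: m_A = 1830×0.652 + (1−0.331)·(1−0.765)·m_A, so m_A = 1193.2/0.8428 = 1415.7 tonne/day.
Product F = 0.765×1415.7 = 1083 tonne/day.

1083 tonne/day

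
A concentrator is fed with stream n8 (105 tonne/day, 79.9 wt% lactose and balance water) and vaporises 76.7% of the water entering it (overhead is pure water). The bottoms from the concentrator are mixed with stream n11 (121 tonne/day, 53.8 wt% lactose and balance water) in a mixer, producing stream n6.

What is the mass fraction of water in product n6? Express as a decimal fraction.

0.290

Vapour removed = 0.767×0.201×105 = 16.188 tonne/day; concentrate = 88.812 tonne/day.
water reaching the mixer = 4.9175 (from concentrate) + 121×0.462 = 60.819 tonne/day.
Product flow = 88.812 + 121 = 209.81 tonne/day; water fraction = 0.290.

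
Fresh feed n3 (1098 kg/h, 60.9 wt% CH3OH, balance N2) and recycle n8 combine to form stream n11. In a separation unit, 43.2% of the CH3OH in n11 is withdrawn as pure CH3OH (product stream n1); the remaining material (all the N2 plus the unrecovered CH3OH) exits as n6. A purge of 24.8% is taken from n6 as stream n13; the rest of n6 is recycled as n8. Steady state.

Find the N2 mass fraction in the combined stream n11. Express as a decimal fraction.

0.5973

N2 enters only via n3 and leaves only via the purge: 1098×0.391 = 0.248×(N2 in n6), and the separation unit passes all N2, so N2 in n11 = N2 in n6 = 1731.1 kg/h.
CH3OH in n11: m_A = 1098×0.609 + (1−0.248)·(1−0.432)·m_A, so m_A = 668.68/0.5729 = 1167.3 kg/h.
n11 = 1167.3 + 1731.1 = 2898.4 kg/h.
N2 fraction in n11 = 1731.1/2898.4 = 0.5973.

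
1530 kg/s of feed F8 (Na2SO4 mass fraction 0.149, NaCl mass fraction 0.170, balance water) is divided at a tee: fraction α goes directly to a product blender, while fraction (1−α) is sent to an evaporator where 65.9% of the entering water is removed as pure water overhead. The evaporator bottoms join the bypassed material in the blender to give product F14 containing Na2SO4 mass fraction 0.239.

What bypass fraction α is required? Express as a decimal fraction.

All 1530×0.149 = 227.97 kg/s of Na2SO4 reaches F14, so F14 = 227.97/0.239 = 953.85 kg/s and vapour = 576.15 kg/s.
The evaporator receives (1−α)·1530 of feed at 0.681 water and removes 0.659 of that water:
0.659×0.681×(1−α)×1530 = 576.15
(1−α) = 576.15/686.63 = 0.8391;  α = 0.1609.

0.161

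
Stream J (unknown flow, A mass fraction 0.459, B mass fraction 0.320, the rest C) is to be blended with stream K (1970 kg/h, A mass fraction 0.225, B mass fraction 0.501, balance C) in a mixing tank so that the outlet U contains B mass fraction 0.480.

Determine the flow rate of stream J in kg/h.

Let J be the unknown flow. Total out = 1970 + J.
B balance: 986.97 + 0.320·J = 0.480·(1970 + J)
(0.320 − 0.480)·J = 0.480×1970 − 986.97 = -41.37
J = -41.37 / -0.160 = 258.56 kg/h

258.6 kg/h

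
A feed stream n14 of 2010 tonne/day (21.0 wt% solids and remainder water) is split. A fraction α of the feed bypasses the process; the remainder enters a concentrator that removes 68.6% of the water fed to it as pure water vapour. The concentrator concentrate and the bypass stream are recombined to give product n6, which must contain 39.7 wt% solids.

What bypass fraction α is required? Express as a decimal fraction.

All 2010×0.210 = 422.1 tonne/day of solids reaches n6, so n6 = 422.1/0.397 = 1063.2 tonne/day and vapour = 946.78 tonne/day.
The evaporator receives (1−α)·2010 of feed at 0.790 water and removes 0.686 of that water:
0.686×0.790×(1−α)×2010 = 946.78
(1−α) = 946.78/1089.3 = 0.8692;  α = 0.1308.

0.131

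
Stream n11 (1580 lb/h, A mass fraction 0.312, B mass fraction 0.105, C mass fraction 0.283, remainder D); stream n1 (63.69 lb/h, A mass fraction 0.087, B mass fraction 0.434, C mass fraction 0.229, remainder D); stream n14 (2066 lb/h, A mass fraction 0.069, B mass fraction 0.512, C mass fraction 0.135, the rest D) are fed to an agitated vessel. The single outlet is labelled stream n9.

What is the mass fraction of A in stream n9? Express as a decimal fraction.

0.173

Total flow out = 1580 + 63.69 + 2066 = 3709.7 lb/h.
A in = 1580×0.312 + 63.69×0.087 + 2066×0.069 = 641.06 lb/h.
A mass fraction in n9 = 641.06/3709.7 = 0.173.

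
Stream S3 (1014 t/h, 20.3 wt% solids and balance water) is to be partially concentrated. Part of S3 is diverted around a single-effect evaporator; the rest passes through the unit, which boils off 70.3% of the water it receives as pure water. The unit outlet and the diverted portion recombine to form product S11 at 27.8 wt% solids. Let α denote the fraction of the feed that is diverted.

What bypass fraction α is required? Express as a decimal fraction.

0.518

All 1014×0.203 = 205.84 t/h of solids reaches S11, so S11 = 205.84/0.278 = 740.44 t/h and vapour = 273.56 t/h.
The evaporator receives (1−α)·1014 of feed at 0.797 water and removes 0.703 of that water:
0.703×0.797×(1−α)×1014 = 273.56
(1−α) = 273.56/568.14 = 0.4815;  α = 0.5185.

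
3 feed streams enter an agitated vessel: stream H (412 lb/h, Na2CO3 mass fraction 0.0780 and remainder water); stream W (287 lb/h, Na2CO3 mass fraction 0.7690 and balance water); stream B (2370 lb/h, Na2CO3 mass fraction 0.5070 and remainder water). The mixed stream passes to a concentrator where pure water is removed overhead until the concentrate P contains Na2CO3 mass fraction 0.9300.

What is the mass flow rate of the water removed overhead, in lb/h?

1505 lb/h

Na2CO3 entering = 412×0.078 + 287×0.769 + 2370×0.507 = 1454.4 lb/h.
All Na2CO3 reports to P, so P = 1454.4/0.930 = 1563.9 lb/h.
Total feed = 3069 lb/h; overhead = 3069 − 1563.9 = 1505.1 lb/h.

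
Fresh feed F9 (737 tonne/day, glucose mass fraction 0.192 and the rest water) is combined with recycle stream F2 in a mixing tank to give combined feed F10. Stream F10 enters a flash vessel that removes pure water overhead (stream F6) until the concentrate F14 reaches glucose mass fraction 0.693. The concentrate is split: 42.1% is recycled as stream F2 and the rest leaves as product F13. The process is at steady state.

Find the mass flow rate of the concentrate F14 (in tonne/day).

Overall glucose balance (none leaves overhead): glucose in fresh feed = glucose in product, i.e. 737×0.192 = (1−0.421)·F14·0.693.
F14 = 141.5/(0.693×0.579) = 352.66 tonne/day.

352.7 tonne/day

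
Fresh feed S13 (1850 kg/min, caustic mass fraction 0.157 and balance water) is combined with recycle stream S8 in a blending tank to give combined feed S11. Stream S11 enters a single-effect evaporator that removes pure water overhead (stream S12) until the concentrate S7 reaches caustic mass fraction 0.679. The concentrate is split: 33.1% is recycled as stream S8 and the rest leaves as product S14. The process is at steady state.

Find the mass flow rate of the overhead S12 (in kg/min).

Overall caustic balance (none leaves overhead): caustic in fresh feed = caustic in product, i.e. 1850×0.157 = (1−0.331)·S7·0.679.
S7 = 290.45/(0.679×0.669) = 639.4 kg/min.
Recycle S8 = 0.331×639.4 = 211.64 kg/min.
Combined feed S11 = 1850 + 211.64 = 2061.6 kg/min.
Overhead S12 = S11 − S7 = 2061.6 − 639.4 = 1422.2 kg/min.

1422 kg/min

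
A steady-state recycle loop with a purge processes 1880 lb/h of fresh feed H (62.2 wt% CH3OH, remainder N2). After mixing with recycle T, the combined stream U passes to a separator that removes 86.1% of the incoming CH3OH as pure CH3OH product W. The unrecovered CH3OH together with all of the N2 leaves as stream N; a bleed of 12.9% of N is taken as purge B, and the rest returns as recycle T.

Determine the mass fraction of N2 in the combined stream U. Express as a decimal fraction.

0.805

N2 enters only via H and leaves only via the purge: 1880×0.378 = 0.129×(N2 in N), and the separator passes all N2, so N2 in U = N2 in N = 5508.8 lb/h.
CH3OH in U: m_A = 1880×0.622 + (1−0.129)·(1−0.861)·m_A, so m_A = 1169.4/0.8789 = 1330.4 lb/h.
U = 1330.4 + 5508.8 = 6839.3 lb/h.
N2 fraction in U = 5508.8/6839.3 = 0.805.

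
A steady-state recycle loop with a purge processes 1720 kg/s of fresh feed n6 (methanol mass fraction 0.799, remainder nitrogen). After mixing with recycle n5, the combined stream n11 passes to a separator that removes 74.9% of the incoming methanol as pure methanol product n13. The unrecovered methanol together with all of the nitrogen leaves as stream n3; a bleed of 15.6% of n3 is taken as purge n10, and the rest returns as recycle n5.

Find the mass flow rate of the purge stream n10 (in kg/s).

414 kg/s

nitrogen enters only via n6 and leaves only via the purge: 1720×0.201 = 0.156×(nitrogen in n3), and the separator passes all nitrogen, so nitrogen in n11 = nitrogen in n3 = 2216.2 kg/s.
methanol in n11: m_A = 1720×0.799 + (1−0.156)·(1−0.749)·m_A, so m_A = 1374.3/0.7882 = 1743.7 kg/s.
n3 = (1−0.749)×1743.7 + 2216.2 = 2653.8 kg/s.
Purge n10 = 0.156×2653.8 = 413.99 kg/s.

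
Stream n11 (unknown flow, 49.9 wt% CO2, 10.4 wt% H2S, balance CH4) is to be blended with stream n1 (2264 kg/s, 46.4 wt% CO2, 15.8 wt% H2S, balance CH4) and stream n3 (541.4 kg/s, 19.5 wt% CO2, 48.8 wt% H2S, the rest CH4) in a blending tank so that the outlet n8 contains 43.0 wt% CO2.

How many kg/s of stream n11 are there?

Let n11 be the unknown flow. Total out = 2805.4 + n11.
CO2 balance: 1156.1 + 0.499·n11 = 0.430·(2805.4 + n11)
(0.499 − 0.430)·n11 = 0.430×2805.4 − 1156.1 = 50.253
n11 = 50.253 / 0.069 = 728.3 kg/s

728.3 kg/s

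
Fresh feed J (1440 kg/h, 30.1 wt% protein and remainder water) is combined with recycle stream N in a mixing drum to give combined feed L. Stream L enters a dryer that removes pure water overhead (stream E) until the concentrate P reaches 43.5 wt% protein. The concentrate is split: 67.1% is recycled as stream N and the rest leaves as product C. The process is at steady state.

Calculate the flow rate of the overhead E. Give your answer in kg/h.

Overall protein balance (none leaves overhead): protein in fresh feed = protein in product, i.e. 1440×0.301 = (1−0.671)·P·0.435.
P = 433.44/(0.435×0.329) = 3028.6 kg/h.
Recycle N = 0.671×3028.6 = 2032.2 kg/h.
Combined feed L = 1440 + 2032.2 = 3472.2 kg/h.
Overhead E = L − P = 3472.2 − 3028.6 = 443.59 kg/h.

443.6 kg/h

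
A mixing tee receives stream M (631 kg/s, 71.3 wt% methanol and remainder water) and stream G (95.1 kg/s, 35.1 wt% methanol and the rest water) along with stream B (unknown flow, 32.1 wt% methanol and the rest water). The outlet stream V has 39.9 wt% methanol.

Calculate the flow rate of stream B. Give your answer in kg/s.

Let B be the unknown flow. Total out = 726.1 + B.
methanol balance: 483.28 + 0.321·B = 0.399·(726.1 + B)
(0.321 − 0.399)·B = 0.399×726.1 − 483.28 = -193.57
B = -193.57 / -0.078 = 2481.7 kg/s

2482 kg/s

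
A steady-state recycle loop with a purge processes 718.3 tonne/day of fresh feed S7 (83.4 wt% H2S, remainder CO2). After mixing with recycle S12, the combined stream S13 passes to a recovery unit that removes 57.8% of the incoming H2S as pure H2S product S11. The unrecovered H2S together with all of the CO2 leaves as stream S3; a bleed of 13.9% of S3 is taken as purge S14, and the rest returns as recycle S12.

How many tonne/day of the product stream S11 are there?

543.9 tonne/day

H2S in S13: m_A = 718.3×0.834 + (1−0.139)·(1−0.578)·m_A, so m_A = 599.06/0.6367 = 940.95 tonne/day.
Product S11 = 0.578×940.95 = 543.87 tonne/day.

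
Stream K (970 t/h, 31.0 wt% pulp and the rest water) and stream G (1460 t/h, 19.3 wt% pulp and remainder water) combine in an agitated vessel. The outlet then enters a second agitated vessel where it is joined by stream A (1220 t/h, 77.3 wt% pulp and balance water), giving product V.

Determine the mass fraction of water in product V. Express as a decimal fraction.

Overall, product flow = 3650 t/h.
water in = 970×0.690 + 1460×0.807 + 1220×0.227 = 2124.5 t/h.
water fraction in V = 0.582.

0.582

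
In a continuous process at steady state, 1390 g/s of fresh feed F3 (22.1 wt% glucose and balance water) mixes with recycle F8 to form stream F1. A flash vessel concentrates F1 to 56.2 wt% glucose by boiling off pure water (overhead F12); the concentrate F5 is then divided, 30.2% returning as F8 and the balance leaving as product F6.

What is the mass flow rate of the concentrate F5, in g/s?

Overall glucose balance (none leaves overhead): glucose in fresh feed = glucose in product, i.e. 1390×0.221 = (1−0.302)·F5·0.562.
F5 = 307.19/(0.562×0.698) = 783.1 g/s.

783.1 g/s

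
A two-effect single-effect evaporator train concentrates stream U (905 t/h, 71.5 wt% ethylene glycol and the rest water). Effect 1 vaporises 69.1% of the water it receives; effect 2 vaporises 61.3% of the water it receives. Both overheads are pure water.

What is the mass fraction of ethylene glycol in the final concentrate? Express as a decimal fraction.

0.955

water in feed = 905×0.285 = 257.92 t/h.
After stage 1: water left = (1−0.691)×257.92 = 79.699; stream total = 726.77 t/h.
After stage 2: water left = (1−0.613)×79.699 = 30.843; final concentrate = 677.92 t/h.
ethylene glycol fraction = 647.07/677.92 = 0.955.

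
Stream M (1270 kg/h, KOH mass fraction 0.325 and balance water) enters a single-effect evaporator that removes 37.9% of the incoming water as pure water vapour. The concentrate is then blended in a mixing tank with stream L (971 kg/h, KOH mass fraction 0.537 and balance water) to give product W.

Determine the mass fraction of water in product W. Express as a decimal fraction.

Vapour removed = 0.379×0.675×1270 = 324.9 kg/h; concentrate = 945.1 kg/h.
water reaching the mixer = 532.35 (from concentrate) + 971×0.463 = 981.93 kg/h.
Product flow = 945.1 + 971 = 1916.1 kg/h; water fraction = 0.512.

0.512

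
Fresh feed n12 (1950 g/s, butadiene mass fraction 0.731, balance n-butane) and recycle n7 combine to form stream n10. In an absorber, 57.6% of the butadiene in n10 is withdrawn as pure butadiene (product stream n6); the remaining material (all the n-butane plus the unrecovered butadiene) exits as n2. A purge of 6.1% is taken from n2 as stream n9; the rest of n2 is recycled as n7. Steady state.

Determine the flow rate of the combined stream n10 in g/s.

10970 g/s

n-butane enters only via n12 and leaves only via the purge: 1950×0.269 = 0.061×(n-butane in n2), and the absorber passes all n-butane, so n-butane in n10 = n-butane in n2 = 8599.2 g/s.
butadiene in n10: m_A = 1950×0.731 + (1−0.061)·(1−0.576)·m_A, so m_A = 1425.5/0.6019 = 2368.4 g/s.
n10 = 2368.4 + 8599.2 = 10968 g/s.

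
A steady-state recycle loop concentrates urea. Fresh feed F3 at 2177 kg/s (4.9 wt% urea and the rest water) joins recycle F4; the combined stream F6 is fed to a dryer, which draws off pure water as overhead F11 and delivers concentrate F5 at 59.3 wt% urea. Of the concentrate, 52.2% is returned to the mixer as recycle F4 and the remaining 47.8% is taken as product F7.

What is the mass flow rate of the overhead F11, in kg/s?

Overall urea balance (none leaves overhead): urea in fresh feed = urea in product, i.e. 2177×0.049 = (1−0.522)·F5·0.593.
F5 = 106.67/(0.593×0.478) = 376.33 kg/s.
Recycle F4 = 0.522×376.33 = 196.45 kg/s.
Combined feed F6 = 2177 + 196.45 = 2373.4 kg/s.
Overhead F11 = F6 − F5 = 2373.4 − 376.33 = 1997.1 kg/s.

1997 kg/s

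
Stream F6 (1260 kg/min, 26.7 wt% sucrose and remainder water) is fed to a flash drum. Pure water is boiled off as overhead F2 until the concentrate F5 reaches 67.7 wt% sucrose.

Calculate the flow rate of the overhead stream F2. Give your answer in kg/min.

sucrose is conserved: 1260×0.267 = 336.42 kg/min all reports to the concentrate.
Concentrate = 336.42/(target fraction) = 496.93 kg/min.
Overhead = 1260 − 496.93 = 763.07 kg/min.

763.1 kg/min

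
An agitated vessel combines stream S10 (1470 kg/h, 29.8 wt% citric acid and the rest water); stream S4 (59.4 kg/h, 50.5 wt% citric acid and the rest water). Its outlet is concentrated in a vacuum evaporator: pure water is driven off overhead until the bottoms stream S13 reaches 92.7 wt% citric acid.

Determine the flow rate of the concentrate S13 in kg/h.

504.9 kg/h

citric acid entering = 1470×0.298 + 59.4×0.505 = 468.06 kg/h.
All citric acid reports to S13, so S13 = 468.06/0.927 = 504.92 kg/h.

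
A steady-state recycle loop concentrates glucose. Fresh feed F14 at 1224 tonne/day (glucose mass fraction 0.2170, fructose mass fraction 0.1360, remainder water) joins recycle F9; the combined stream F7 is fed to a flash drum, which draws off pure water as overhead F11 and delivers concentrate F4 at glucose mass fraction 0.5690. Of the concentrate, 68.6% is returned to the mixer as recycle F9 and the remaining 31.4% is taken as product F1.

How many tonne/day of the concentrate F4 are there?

Overall glucose balance (none leaves overhead): glucose in fresh feed = glucose in product, i.e. 1224×0.217 = (1−0.686)·F4·0.569.
F4 = 265.61/(0.569×0.314) = 1486.6 tonne/day.

1487 tonne/day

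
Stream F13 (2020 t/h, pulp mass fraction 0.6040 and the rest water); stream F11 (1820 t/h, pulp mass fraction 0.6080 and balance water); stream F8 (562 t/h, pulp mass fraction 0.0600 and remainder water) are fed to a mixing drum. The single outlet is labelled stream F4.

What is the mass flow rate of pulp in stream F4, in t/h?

2360 t/h

pulp out = pulp in = 2020×0.604 + 1820×0.608 + 562×0.060 = 2360.4 t/h.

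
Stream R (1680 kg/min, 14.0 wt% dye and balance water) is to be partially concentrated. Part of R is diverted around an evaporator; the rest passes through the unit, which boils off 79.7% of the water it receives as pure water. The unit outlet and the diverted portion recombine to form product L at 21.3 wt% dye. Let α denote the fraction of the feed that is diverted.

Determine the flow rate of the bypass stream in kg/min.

840 kg/min

All 1680×0.140 = 235.2 kg/min of dye reaches L, so L = 235.2/0.213 = 1104.2 kg/min and vapour = 575.77 kg/min.
The evaporator receives (1−α)·1680 of feed at 0.860 water and removes 0.797 of that water:
0.797×0.860×(1−α)×1680 = 575.77
(1−α) = 575.77/1151.5 = 0.5000;  α = 0.5000.
Bypass flow = 0.5000×1680 = 839.97 kg/min.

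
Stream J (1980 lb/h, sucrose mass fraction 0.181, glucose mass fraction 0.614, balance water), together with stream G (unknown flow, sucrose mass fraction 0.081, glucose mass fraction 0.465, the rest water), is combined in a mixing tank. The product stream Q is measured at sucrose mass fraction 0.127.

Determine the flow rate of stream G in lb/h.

2324 lb/h

Let G be the unknown flow. Total out = 1980 + G.
sucrose balance: 358.38 + 0.081·G = 0.127·(1980 + G)
(0.081 − 0.127)·G = 0.127×1980 − 358.38 = -106.92
G = -106.92 / -0.046 = 2324.3 lb/h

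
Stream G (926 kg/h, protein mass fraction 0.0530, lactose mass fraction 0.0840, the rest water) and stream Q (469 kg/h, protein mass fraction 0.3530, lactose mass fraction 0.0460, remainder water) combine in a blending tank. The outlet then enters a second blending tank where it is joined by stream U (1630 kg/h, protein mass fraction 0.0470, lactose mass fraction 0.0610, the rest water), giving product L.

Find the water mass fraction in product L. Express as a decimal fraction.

Overall, product flow = 3025 kg/h.
water in = 926×0.863 + 469×0.601 + 1630×0.892 = 2535 kg/h.
water fraction in L = 0.8380.

0.8380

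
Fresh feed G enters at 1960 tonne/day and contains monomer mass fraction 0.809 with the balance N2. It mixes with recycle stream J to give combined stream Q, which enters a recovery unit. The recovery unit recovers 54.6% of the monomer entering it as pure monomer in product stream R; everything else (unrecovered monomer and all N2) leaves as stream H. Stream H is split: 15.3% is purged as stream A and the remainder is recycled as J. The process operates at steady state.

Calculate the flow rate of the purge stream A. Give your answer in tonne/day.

N2 enters only via G and leaves only via the purge: 1960×0.191 = 0.153×(N2 in H), and the recovery unit passes all N2, so N2 in Q = N2 in H = 2446.8 tonne/day.
monomer in Q: m_A = 1960×0.809 + (1−0.153)·(1−0.546)·m_A, so m_A = 1585.6/0.6155 = 2576.3 tonne/day.
H = (1−0.546)×2576.3 + 2446.8 = 3616.5 tonne/day.
Purge A = 0.153×3616.5 = 553.32 tonne/day.

553.3 tonne/day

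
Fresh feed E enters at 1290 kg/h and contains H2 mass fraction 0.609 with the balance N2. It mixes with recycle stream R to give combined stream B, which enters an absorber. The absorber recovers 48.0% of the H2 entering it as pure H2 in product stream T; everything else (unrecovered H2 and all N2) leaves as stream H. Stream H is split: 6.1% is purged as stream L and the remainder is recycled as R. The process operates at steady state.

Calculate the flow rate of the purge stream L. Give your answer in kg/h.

N2 enters only via E and leaves only via the purge: 1290×0.391 = 0.061×(N2 in H), and the absorber passes all N2, so N2 in B = N2 in H = 8268.7 kg/h.
H2 in B: m_A = 1290×0.609 + (1−0.061)·(1−0.480)·m_A, so m_A = 785.61/0.5117 = 1535.2 kg/h.
H = (1−0.480)×1535.2 + 8268.7 = 9067 kg/h.
Purge L = 0.061×9067 = 553.09 kg/h.

553.1 kg/h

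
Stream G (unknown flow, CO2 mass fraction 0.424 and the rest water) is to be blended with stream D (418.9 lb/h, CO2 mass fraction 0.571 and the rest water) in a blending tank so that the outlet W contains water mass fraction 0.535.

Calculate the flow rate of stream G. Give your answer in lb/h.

1083 lb/h

Let G be the unknown flow. Total out = 418.9 + G.
water balance: 179.71 + 0.576·G = 0.535·(418.9 + G)
(0.576 − 0.535)·G = 0.535×418.9 − 179.71 = 44.403
G = 44.403 / 0.041 = 1083 lb/h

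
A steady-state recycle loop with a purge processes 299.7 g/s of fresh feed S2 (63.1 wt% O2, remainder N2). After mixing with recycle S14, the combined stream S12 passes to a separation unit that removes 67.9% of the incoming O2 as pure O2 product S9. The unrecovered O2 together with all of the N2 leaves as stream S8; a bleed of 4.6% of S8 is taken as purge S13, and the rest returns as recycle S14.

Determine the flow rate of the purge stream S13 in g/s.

N2 enters only via S2 and leaves only via the purge: 299.7×0.369 = 0.046×(N2 in S8), and the separation unit passes all N2, so N2 in S12 = N2 in S8 = 2404.1 g/s.
O2 in S12: m_A = 299.7×0.631 + (1−0.046)·(1−0.679)·m_A, so m_A = 189.11/0.6938 = 272.59 g/s.
S8 = (1−0.679)×272.59 + 2404.1 = 2491.6 g/s.
Purge S13 = 0.046×2491.6 = 114.61 g/s.

114.6 g/s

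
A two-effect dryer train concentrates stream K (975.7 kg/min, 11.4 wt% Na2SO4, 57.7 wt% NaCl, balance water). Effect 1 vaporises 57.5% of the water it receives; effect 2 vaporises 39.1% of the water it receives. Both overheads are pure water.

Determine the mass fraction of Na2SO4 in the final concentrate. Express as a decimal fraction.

0.148

water in feed = 975.7×0.309 = 301.49 kg/min.
After stage 1: water left = (1−0.575)×301.49 = 128.13; stream total = 802.34 kg/min.
After stage 2: water left = (1−0.391)×128.13 = 78.033; final concentrate = 752.24 kg/min.
Na2SO4 fraction = 111.23/752.24 = 0.148.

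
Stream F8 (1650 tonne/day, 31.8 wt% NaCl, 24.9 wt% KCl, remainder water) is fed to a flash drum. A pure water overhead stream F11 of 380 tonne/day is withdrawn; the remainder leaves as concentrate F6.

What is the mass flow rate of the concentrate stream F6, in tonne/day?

Concentrate = 1650 − 380 = 1270 tonne/day.

1270 tonne/day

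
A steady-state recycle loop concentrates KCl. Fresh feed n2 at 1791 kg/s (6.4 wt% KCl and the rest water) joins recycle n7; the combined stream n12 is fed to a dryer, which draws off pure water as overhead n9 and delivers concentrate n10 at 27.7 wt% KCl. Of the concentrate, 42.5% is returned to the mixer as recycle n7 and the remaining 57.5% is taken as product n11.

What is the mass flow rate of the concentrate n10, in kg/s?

719.7 kg/s

Overall KCl balance (none leaves overhead): KCl in fresh feed = KCl in product, i.e. 1791×0.064 = (1−0.425)·n10·0.277.
n10 = 114.62/(0.277×0.575) = 719.66 kg/s.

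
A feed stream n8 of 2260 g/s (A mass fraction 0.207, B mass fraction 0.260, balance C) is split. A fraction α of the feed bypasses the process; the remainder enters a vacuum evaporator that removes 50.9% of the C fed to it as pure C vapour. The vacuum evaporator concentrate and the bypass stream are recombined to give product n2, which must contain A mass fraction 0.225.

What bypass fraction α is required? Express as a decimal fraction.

All 2260×0.207 = 467.82 g/s of A reaches n2, so n2 = 467.82/0.225 = 2079.2 g/s and vapour = 180.8 g/s.
The evaporator receives (1−α)·2260 of feed at 0.533 C and removes 0.509 of that C:
0.509×0.533×(1−α)×2260 = 180.8
(1−α) = 180.8/613.13 = 0.2949;  α = 0.7051.

0.705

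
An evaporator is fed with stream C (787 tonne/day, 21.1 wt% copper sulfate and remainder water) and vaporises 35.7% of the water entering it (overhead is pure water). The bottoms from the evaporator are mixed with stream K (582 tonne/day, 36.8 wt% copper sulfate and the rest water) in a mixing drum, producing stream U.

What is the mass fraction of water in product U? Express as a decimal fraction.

Vapour removed = 0.357×0.789×787 = 221.68 tonne/day; concentrate = 565.32 tonne/day.
water reaching the mixer = 399.27 (from concentrate) + 582×0.632 = 767.09 tonne/day.
Product flow = 565.32 + 582 = 1147.3 tonne/day; water fraction = 0.6686.

0.6686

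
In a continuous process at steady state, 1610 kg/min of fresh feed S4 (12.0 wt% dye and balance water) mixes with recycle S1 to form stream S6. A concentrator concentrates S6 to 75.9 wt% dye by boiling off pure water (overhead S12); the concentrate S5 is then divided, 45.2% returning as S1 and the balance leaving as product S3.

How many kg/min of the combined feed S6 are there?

Overall dye balance (none leaves overhead): dye in fresh feed = dye in product, i.e. 1610×0.120 = (1−0.452)·S5·0.759.
S5 = 193.2/(0.759×0.548) = 464.5 kg/min.
Recycle S1 = 0.452×464.5 = 209.95 kg/min.
Combined feed S6 = 1610 + 209.95 = 1820 kg/min.

1820 kg/min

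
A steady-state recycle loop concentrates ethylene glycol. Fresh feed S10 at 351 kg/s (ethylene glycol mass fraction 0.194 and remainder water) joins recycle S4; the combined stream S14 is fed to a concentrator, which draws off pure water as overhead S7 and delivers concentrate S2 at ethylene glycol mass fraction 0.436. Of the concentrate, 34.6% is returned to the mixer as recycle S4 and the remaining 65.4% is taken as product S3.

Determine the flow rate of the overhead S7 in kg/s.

194.8 kg/s

Overall ethylene glycol balance (none leaves overhead): ethylene glycol in fresh feed = ethylene glycol in product, i.e. 351×0.194 = (1−0.346)·S2·0.436.
S2 = 68.094/(0.436×0.654) = 238.81 kg/s.
Recycle S4 = 0.346×238.81 = 82.627 kg/s.
Combined feed S14 = 351 + 82.627 = 433.63 kg/s.
Overhead S7 = S14 − S2 = 433.63 − 238.81 = 194.82 kg/s.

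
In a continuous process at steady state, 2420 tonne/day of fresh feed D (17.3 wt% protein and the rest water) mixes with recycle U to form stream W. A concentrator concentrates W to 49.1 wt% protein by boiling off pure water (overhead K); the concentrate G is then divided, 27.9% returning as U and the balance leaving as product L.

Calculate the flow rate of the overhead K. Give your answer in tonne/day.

1567 tonne/day

Overall protein balance (none leaves overhead): protein in fresh feed = protein in product, i.e. 2420×0.173 = (1−0.279)·G·0.491.
G = 418.66/(0.491×0.721) = 1182.6 tonne/day.
Recycle U = 0.279×1182.6 = 329.95 tonne/day.
Combined feed W = 2420 + 329.95 = 2750 tonne/day.
Overhead K = W − G = 2750 − 1182.6 = 1567.3 tonne/day.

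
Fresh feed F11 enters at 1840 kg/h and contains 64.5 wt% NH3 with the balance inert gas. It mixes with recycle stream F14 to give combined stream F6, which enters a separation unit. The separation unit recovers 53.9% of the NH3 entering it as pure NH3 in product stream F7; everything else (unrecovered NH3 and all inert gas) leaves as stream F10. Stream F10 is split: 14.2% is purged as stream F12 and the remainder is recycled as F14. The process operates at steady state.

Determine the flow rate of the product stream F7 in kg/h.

NH3 in F6: m_A = 1840×0.645 + (1−0.142)·(1−0.539)·m_A, so m_A = 1186.8/0.6045 = 1963.4 kg/h.
Product F7 = 0.539×1963.4 = 1058.3 kg/h.

1058 kg/h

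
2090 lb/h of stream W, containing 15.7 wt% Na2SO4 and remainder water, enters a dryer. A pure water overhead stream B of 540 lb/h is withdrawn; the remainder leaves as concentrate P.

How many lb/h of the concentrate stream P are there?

1550 lb/h

Concentrate = 2090 − 540 = 1550 lb/h.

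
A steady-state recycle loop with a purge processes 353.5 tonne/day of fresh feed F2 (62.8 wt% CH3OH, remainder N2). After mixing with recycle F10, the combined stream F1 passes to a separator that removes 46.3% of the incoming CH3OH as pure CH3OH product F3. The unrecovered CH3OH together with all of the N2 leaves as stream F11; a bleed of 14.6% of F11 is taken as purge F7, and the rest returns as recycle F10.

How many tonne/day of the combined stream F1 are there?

1311 tonne/day

N2 enters only via F2 and leaves only via the purge: 353.5×0.372 = 0.146×(N2 in F11), and the separator passes all N2, so N2 in F1 = N2 in F11 = 900.7 tonne/day.
CH3OH in F1: m_A = 353.5×0.628 + (1−0.146)·(1−0.463)·m_A, so m_A = 222/0.5414 = 410.04 tonne/day.
F1 = 410.04 + 900.7 = 1310.7 tonne/day.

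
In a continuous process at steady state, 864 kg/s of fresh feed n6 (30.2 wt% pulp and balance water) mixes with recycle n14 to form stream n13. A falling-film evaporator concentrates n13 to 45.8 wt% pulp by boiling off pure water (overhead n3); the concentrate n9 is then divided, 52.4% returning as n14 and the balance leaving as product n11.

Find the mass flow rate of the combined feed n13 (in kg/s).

1491 kg/s

Overall pulp balance (none leaves overhead): pulp in fresh feed = pulp in product, i.e. 864×0.302 = (1−0.524)·n9·0.458.
n9 = 260.93/(0.458×0.476) = 1196.9 kg/s.
Recycle n14 = 0.524×1196.9 = 627.16 kg/s.
Combined feed n13 = 864 + 627.16 = 1491.2 kg/s.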